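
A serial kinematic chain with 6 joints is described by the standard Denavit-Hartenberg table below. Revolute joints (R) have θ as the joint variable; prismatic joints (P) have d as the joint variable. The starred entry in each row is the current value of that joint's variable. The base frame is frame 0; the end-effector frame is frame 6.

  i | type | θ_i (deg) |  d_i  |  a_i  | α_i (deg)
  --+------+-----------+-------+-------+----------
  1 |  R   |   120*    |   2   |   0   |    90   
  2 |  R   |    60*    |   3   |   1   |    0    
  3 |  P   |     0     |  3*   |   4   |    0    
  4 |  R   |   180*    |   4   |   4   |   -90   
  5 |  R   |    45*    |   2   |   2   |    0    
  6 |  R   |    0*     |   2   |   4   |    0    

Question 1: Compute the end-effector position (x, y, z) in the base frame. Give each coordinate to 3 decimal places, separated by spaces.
4.065 4.475 -2.808

after link 1: o_1 = (0.0000, 0.0000, 2.0000)
after link 2: o_2 = (2.3481, 1.9330, 2.8660)
after link 3: o_3 = (3.9462, 5.1651, 6.3301)
after link 4: o_4 = (8.4103, 5.4330, 2.8660)
after link 5: o_5 = (6.6730, 5.6135, 0.6413)
after link 6: o_6 = (4.0646, 4.4746, -2.8082)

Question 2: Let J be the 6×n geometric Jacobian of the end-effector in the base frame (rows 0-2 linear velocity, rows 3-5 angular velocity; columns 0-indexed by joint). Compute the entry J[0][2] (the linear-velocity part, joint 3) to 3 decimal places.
0.866

prismatic axis z_2 = (0.8660,0.5000,0.0000)
J_v[:, 2] = z_2; J_ω[:, 2] = (0,0,0)
entry J[0][2] = 0.8660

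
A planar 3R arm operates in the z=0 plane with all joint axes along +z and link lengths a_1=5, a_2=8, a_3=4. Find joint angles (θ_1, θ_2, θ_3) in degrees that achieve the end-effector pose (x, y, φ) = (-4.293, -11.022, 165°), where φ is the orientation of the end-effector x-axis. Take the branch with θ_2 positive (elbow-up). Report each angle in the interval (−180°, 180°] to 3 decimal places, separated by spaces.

-120.003 45.006 -120.003

wrist centre = target − a_3·(cos φ, sin φ) = (-0.4293, -12.0573)
cos θ_2 = (145.5622−5²−8²)/(2·5·8) = 0.7070; θ_2 = 45.0064° (elbow-up)
β = atan2(-12.0573,-0.4293) = -92.0391°; ψ = atan2(5.6575,10.6562) = 27.9643°
θ_1 = β − ψ = -120.0034°
θ_3 = φ − θ_1 − θ_2 = -120.0030° (wrapped to (-180°,180°])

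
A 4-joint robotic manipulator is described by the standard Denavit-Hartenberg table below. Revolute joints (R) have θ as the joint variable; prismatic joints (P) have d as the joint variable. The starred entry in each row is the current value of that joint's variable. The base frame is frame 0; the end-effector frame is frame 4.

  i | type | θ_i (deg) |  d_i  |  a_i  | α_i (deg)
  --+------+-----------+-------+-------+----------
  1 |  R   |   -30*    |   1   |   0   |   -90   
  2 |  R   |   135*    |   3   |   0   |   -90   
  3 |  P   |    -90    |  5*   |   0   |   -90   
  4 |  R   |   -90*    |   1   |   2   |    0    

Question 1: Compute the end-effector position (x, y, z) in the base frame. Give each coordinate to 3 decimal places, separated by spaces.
after link 1: o_1 = (0.0000, 0.0000, 1.0000)
after link 2: o_2 = (1.5000, 2.5981, 1.0000)
after link 3: o_3 = (-1.5619, 4.3658, 4.5355)
after link 4: o_4 = (-3.3990, 5.4265, 5.2426)

-3.399 5.427 5.243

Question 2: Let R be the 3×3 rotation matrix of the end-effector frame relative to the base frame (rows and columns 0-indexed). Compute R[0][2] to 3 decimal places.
-0.612

End-effector z-axis (col 2 of R) = (-0.6124,0.3536,-0.7071)
R[0][2] = -0.6124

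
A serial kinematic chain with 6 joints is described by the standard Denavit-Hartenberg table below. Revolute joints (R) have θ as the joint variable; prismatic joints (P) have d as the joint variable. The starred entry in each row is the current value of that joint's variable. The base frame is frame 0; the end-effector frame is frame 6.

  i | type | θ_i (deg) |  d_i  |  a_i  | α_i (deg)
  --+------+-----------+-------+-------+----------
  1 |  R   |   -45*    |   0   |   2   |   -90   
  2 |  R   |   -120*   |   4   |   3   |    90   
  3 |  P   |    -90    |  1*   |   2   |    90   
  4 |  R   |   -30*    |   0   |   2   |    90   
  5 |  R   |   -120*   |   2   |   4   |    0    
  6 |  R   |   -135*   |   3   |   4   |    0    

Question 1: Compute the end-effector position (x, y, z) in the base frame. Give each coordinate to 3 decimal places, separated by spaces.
after link 1: o_1 = (1.4142, -1.4142, 0.0000)
after link 2: o_2 = (3.1820, 2.4749, 2.5981)
after link 3: o_3 = (1.1554, 1.6730, 2.0981)
after link 4: o_4 = (0.5430, -0.1641, 2.5981)
after link 5: o_5 = (1.6984, 2.5442, 5.9641)
after link 6: o_6 = (6.0331, 1.5988, 3.6583)

6.033 1.599 3.658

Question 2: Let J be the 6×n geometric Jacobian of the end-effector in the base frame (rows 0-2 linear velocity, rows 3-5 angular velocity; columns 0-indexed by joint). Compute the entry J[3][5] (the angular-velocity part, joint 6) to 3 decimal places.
axis z_5 = (0.8839,-0.1768,0.4330); lever o_n−o_5 = (4.3347,-0.9454,-2.3058)
cross product → J_v[:, 5] = (0.8170,3.9151,-0.0694)
J_ω[:, 5] = z_5
entry J[3][5] = 0.8839

0.884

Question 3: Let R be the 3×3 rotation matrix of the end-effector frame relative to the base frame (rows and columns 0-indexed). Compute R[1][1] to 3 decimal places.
End-effector y-axis (col 1 of R) = (0.2042,0.9788,-0.0173)
R[1][1] = 0.9788

0.979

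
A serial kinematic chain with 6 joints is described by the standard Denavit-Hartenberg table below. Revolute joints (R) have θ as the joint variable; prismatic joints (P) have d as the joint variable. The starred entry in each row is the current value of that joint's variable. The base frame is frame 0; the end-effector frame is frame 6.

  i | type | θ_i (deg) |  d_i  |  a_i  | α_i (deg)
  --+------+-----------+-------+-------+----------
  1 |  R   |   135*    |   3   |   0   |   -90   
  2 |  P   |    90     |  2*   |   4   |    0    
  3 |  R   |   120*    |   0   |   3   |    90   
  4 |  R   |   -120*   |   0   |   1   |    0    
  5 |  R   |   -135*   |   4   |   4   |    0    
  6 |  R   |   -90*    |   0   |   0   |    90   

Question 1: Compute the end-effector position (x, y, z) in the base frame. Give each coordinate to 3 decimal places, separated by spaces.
after link 1: o_1 = (0.0000, 0.0000, 3.0000)
after link 2: o_2 = (-1.4142, -1.4142, -1.0000)
after link 3: o_3 = (0.4229, -3.2513, 0.5000)
after link 4: o_4 = (0.7291, -2.3328, 0.2500)
after link 5: o_5 = (-1.2227, -5.8451, -3.7317)
after link 6: o_6 = (-1.2227, -5.8451, -3.7317)

-1.223 -5.845 -3.732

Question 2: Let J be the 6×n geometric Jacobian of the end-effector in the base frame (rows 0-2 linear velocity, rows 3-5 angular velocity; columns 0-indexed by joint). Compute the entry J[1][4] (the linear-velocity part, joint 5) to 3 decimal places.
3.098

axis z_4 = (0.3536,-0.3536,-0.8660); lever o_n−o_4 = (-1.9518,-3.5123,-3.9817)
cross product → J_v[:, 4] = (-1.6340,3.0981,-1.9319)
J_ω[:, 4] = z_4
entry J[1][4] = 3.0981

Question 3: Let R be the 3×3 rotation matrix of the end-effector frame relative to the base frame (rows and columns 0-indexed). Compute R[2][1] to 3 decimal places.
End-effector y-axis (col 1 of R) = (0.3536,-0.3536,-0.8660)
R[2][1] = -0.8660

-0.866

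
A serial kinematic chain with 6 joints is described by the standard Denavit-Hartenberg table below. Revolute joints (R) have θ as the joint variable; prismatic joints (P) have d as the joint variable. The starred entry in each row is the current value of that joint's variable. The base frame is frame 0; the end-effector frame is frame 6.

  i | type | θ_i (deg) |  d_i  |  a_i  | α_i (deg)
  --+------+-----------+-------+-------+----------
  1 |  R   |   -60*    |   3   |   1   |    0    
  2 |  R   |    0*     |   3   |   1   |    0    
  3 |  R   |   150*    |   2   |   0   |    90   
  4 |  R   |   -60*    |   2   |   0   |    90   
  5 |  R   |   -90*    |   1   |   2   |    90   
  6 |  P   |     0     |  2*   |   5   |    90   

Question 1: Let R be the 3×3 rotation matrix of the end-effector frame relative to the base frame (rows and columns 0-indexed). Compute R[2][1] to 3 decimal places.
0.866

End-effector y-axis (col 1 of R) = (-0.0000,-0.5000,0.8660)
R[2][1] = 0.8660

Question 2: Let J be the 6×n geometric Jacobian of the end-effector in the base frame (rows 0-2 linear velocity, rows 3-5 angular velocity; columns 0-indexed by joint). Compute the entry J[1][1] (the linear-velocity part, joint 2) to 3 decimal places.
-4.500

axis z_1 = (0.0000,0.0000,1.0000); lever o_n−o_1 = (-4.5000,-2.7321,6.2321)
cross product → J_v[:, 1] = (2.7321,-4.5000,0.0000)
J_ω[:, 1] = z_1
entry J[1][1] = -4.5000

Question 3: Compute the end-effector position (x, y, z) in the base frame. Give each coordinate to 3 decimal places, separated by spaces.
-4.000 -3.598 9.232

after link 1: o_1 = (0.5000, -0.8660, 3.0000)
after link 2: o_2 = (1.0000, -1.7321, 6.0000)
after link 3: o_3 = (1.0000, -1.7321, 8.0000)
after link 4: o_4 = (3.0000, -1.7321, 8.0000)
after link 5: o_5 = (1.0000, -2.5981, 7.5000)
after link 6: o_6 = (-4.0000, -3.5981, 9.2321)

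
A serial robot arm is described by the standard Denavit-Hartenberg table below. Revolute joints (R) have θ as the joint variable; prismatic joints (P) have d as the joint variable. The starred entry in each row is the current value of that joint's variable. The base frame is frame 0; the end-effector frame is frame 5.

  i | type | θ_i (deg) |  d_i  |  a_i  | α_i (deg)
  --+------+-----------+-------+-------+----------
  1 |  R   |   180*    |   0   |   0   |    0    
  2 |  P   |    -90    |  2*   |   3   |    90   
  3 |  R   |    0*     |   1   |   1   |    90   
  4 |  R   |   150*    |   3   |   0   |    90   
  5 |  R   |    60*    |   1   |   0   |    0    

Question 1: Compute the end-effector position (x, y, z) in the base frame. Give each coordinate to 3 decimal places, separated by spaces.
1.866 4.500 -1.000

after link 1: o_1 = (0.0000, 0.0000, 0.0000)
after link 2: o_2 = (0.0000, 3.0000, 2.0000)
after link 3: o_3 = (1.0000, 4.0000, 2.0000)
after link 4: o_4 = (1.0000, 4.0000, -1.0000)
after link 5: o_5 = (1.8660, 4.5000, -1.0000)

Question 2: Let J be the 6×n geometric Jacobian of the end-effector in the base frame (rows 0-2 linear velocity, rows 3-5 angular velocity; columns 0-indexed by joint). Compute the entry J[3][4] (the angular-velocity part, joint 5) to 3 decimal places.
0.866

axis z_4 = (0.8660,0.5000,0.0000); lever o_n−o_4 = (0.8660,0.5000,0.0000)
cross product → J_v[:, 4] = (-0.0000,0.0000,0.0000)
J_ω[:, 4] = z_4
entry J[3][4] = 0.8660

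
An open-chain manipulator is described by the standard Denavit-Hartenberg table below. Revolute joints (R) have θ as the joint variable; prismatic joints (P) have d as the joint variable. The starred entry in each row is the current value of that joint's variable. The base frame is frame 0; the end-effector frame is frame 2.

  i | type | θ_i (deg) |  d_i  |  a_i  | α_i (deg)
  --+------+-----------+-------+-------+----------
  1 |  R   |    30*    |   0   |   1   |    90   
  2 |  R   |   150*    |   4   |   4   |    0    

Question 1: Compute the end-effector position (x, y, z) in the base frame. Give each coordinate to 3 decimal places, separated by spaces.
-0.134 -4.696 2.000

after link 1: o_1 = (0.8660, 0.5000, 0.0000)
after link 2: o_2 = (-0.1340, -4.6962, 2.0000)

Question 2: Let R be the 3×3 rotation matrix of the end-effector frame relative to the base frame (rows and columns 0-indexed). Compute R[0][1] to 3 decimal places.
End-effector y-axis (col 1 of R) = (-0.4330,-0.2500,-0.8660)
R[0][1] = -0.4330

-0.433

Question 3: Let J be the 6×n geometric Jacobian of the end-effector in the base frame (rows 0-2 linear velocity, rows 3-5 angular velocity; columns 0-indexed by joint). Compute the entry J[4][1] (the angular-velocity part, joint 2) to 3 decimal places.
-0.866

axis z_1 = (0.5000,-0.8660,0.0000); lever o_n−o_1 = (-1.0000,-5.1962,2.0000)
cross product → J_v[:, 1] = (-1.7321,-1.0000,-3.4641)
J_ω[:, 1] = z_1
entry J[4][1] = -0.8660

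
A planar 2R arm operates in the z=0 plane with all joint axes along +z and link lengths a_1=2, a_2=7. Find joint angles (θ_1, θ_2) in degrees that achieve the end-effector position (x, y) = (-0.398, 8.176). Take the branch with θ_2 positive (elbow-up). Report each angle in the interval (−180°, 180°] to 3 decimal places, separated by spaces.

45.014 59.987

cos θ_2 = (67.0054−2²−7²)/(2·2·7) = 0.5002; θ_2 = 59.9873° (elbow-up)
β = atan2(8.1760,-0.3980) = 92.7869°; ψ = atan2(6.0614,5.5013) = 47.7730°
θ_1 = β − ψ = 45.0139°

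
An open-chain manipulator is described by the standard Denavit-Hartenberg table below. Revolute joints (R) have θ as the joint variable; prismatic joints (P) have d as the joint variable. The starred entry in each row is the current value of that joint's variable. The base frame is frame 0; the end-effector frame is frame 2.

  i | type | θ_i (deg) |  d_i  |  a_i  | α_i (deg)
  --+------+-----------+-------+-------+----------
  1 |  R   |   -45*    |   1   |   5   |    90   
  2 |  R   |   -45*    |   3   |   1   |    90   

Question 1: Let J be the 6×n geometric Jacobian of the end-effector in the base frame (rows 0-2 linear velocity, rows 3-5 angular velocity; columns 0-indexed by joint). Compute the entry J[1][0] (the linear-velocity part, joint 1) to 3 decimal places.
axis z_0 = ẑ; lever o_n−o_0 = (1.9142,-6.1569,0.2929)
cross product → J_v[:, 0] = (6.1569,1.9142,-0.0000)
J_ω[:, 0] = z_0
entry J[1][0] = 1.9142

1.914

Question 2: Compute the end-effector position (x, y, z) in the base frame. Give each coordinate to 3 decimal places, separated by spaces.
after link 1: o_1 = (3.5355, -3.5355, 1.0000)
after link 2: o_2 = (1.9142, -6.1569, 0.2929)

1.914 -6.157 0.293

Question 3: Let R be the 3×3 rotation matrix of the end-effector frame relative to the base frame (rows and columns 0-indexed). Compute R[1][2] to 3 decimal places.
0.500

End-effector z-axis (col 2 of R) = (-0.5000,0.5000,-0.7071)
R[1][2] = 0.5000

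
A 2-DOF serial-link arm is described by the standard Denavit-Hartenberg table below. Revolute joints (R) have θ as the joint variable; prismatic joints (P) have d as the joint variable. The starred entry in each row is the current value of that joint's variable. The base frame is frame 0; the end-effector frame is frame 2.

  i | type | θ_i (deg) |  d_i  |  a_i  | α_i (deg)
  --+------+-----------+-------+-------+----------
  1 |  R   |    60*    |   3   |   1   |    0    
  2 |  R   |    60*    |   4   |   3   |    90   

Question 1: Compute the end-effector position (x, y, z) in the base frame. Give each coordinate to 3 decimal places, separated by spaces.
-1.000 3.464 7.000

after link 1: o_1 = (0.5000, 0.8660, 3.0000)
after link 2: o_2 = (-1.0000, 3.4641, 7.0000)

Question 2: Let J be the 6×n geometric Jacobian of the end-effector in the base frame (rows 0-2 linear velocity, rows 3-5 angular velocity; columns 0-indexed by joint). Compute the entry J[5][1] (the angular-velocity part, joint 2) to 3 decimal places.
axis z_1 = (0.0000,0.0000,1.0000); lever o_n−o_1 = (-1.5000,2.5981,4.0000)
cross product → J_v[:, 1] = (-2.5981,-1.5000,0.0000)
J_ω[:, 1] = z_1
entry J[5][1] = 1.0000

1.000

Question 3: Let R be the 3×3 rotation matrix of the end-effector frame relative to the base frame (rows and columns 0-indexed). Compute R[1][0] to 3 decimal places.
End-effector x-axis (col 0 of R) = (-0.5000,0.8660,0.0000)
R[1][0] = 0.8660

0.866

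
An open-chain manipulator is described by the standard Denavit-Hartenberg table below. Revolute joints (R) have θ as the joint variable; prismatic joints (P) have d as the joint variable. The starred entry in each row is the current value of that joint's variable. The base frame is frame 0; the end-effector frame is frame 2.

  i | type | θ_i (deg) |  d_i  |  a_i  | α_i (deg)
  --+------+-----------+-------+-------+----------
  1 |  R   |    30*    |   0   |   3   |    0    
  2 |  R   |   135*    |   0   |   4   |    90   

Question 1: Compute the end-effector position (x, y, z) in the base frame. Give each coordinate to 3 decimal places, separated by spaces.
-1.266 2.535 0.000

after link 1: o_1 = (2.5981, 1.5000, 0.0000)
after link 2: o_2 = (-1.2656, 2.5353, 0.0000)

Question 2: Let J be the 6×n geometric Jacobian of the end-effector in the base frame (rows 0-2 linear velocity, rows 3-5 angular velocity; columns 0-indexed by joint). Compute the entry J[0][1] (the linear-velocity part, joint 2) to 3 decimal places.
axis z_1 = (0.0000,0.0000,1.0000); lever o_n−o_1 = (-3.8637,1.0353,0.0000)
cross product → J_v[:, 1] = (-1.0353,-3.8637,0.0000)
J_ω[:, 1] = z_1
entry J[0][1] = -1.0353

-1.035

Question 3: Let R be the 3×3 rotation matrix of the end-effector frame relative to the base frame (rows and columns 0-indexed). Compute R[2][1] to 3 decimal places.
1.000

End-effector y-axis (col 1 of R) = (-0.0000,-0.0000,1.0000)
R[2][1] = 1.0000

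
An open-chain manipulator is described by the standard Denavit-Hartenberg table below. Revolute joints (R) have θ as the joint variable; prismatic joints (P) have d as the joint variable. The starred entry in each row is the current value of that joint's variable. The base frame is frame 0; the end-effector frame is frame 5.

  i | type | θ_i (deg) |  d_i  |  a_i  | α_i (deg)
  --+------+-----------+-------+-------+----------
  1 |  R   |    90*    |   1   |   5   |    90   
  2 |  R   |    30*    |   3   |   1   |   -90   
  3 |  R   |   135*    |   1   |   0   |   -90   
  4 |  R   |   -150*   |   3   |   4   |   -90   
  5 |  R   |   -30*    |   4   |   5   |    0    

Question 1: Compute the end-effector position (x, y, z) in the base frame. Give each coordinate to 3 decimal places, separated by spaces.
10.576 1.376 8.872

after link 1: o_1 = (0.0000, 5.0000, 1.0000)
after link 2: o_2 = (3.0000, 5.8660, 1.5000)
after link 3: o_3 = (3.0000, 5.3660, 2.3660)
after link 4: o_4 = (7.5708, 4.6502, 4.2622)
after link 5: o_5 = (10.5760, 1.3764, 8.8720)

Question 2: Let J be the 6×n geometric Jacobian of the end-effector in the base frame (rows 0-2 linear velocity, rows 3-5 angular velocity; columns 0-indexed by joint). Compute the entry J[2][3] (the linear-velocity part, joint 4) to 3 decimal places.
1.818

axis z_3 = (0.7071,-0.6124,-0.3536); lever o_n−o_3 = (7.5760,-3.9897,6.5060)
cross product → J_v[:, 3] = (-5.3946,-7.2789,1.8182)
J_ω[:, 3] = z_3
entry J[2][3] = 1.8182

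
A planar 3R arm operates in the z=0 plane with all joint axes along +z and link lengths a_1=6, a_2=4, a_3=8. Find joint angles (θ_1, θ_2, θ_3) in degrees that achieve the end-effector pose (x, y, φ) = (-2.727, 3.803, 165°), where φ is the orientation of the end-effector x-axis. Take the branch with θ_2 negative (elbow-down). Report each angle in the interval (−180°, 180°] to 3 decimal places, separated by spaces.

60.002 -119.993 -135.009

wrist centre = target − a_3·(cos φ, sin φ) = (5.0004, 1.7324)
cos θ_2 = (28.0054−6²−4²)/(2·6·4) = -0.4999; θ_2 = -119.9925° (elbow-down)
β = atan2(1.7324,5.0004) = 19.1092°; ψ = atan2(-3.4644,4.0005) = -40.8923°
θ_1 = β − ψ = 60.0015°
θ_3 = φ − θ_1 − θ_2 = -135.0090° (wrapped to (-180°,180°])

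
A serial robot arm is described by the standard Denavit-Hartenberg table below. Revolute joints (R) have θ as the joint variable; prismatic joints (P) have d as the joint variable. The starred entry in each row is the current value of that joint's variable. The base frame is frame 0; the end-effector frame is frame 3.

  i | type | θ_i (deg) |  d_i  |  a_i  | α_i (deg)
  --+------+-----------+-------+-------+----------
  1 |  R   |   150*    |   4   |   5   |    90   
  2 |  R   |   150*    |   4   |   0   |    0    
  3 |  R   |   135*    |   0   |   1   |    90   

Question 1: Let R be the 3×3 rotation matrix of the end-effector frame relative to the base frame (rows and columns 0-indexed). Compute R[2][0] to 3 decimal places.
-0.966

End-effector x-axis (col 0 of R) = (-0.2241,0.1294,-0.9659)
R[2][0] = -0.9659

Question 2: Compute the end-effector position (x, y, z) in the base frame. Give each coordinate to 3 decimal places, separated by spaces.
-2.554 6.094 3.034

after link 1: o_1 = (-4.3301, 2.5000, 4.0000)
after link 2: o_2 = (-2.3301, 5.9641, 4.0000)
after link 3: o_3 = (-2.5543, 6.0935, 3.0341)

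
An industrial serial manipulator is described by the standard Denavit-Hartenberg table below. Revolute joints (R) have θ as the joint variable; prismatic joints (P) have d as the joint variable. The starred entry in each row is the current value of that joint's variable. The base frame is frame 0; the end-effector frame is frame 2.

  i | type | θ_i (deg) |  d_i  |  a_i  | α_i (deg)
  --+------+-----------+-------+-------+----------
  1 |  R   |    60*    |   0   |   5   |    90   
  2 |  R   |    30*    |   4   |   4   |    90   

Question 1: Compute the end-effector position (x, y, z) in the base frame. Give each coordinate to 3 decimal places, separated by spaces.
after link 1: o_1 = (2.5000, 4.3301, 0.0000)
after link 2: o_2 = (7.6962, 5.3301, 2.0000)

7.696 5.330 2.000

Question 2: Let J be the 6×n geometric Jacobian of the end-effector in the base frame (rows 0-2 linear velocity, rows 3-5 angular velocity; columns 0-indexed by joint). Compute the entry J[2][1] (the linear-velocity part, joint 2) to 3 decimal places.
3.464

axis z_1 = (0.8660,-0.5000,0.0000); lever o_n−o_1 = (5.1962,1.0000,2.0000)
cross product → J_v[:, 1] = (-1.0000,-1.7321,3.4641)
J_ω[:, 1] = z_1
entry J[2][1] = 3.4641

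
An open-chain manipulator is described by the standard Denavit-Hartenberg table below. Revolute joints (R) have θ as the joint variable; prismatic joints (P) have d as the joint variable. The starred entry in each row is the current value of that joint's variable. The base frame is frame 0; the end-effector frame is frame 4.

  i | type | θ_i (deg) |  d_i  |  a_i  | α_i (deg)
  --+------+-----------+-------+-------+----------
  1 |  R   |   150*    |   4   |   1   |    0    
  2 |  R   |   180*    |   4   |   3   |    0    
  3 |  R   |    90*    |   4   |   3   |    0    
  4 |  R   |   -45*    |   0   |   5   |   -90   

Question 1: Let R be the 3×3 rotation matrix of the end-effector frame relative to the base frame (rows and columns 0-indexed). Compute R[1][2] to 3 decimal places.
End-effector z-axis (col 2 of R) = (-0.2588,0.9659,0.0000)
R[1][2] = 0.9659

0.966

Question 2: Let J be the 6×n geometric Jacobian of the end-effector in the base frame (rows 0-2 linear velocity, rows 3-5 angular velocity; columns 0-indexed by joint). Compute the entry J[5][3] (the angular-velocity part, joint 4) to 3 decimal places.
axis z_3 = (0.0000,0.0000,1.0000); lever o_n−o_3 = (4.8296,1.2941,0.0000)
cross product → J_v[:, 3] = (-1.2941,4.8296,0.0000)
J_ω[:, 3] = z_3
entry J[5][3] = 1.0000

1.000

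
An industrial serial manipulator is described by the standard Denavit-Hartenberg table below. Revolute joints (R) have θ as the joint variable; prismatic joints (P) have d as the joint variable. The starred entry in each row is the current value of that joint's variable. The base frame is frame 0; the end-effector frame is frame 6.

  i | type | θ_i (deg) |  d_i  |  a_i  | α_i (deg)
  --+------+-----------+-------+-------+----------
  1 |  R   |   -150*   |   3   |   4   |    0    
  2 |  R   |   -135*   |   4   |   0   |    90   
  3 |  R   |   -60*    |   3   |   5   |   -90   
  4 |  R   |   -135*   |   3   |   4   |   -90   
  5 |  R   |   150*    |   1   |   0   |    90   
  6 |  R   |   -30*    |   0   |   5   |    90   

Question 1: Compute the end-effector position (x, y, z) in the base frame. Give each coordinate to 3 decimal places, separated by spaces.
-0.746 -0.032 4.159

after link 1: o_1 = (-3.4641, -2.0000, 3.0000)
after link 2: o_2 = (-3.4641, -2.0000, 7.0000)
after link 3: o_3 = (0.0807, -0.3616, 2.6699)
after link 4: o_4 = (3.1192, 0.0498, 6.6194)
after link 5: o_5 = (3.8937, 0.2083, 6.0070)
after link 6: o_6 = (-0.7460, -0.0321, 4.1590)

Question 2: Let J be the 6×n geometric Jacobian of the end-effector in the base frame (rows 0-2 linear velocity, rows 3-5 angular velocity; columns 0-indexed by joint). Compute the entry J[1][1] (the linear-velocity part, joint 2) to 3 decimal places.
2.718

axis z_1 = (0.0000,0.0000,1.0000); lever o_n−o_1 = (2.7181,1.9679,1.1590)
cross product → J_v[:, 1] = (-1.9679,2.7181,0.0000)
J_ω[:, 1] = z_1
entry J[1][1] = 2.7181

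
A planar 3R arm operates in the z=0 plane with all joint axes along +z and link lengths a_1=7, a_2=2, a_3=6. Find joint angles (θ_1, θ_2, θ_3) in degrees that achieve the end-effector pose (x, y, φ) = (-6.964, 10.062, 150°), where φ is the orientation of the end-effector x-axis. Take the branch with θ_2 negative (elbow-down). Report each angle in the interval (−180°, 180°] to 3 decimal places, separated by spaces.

wrist centre = target − a_3·(cos φ, sin φ) = (-1.7678, 7.0620)
cos θ_2 = (52.9971−7²−2²)/(2·7·2) = -0.0001; θ_2 = -90.0059° (elbow-down)
β = atan2(7.0620,-1.7678) = 104.0542°; ψ = atan2(-2.0000,6.9998) = -15.9458°
θ_1 = β − ψ = 120.0000°
θ_3 = φ − θ_1 − θ_2 = 120.0059° (wrapped to (-180°,180°])

120.000 -90.006 120.006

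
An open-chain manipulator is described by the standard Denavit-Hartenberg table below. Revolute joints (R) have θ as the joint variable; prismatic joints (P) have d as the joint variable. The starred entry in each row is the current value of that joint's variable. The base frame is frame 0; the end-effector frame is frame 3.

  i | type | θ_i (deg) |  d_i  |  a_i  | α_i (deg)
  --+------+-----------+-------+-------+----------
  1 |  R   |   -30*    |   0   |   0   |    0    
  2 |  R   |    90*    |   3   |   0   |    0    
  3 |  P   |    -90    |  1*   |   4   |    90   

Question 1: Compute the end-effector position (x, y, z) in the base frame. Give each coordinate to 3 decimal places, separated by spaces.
after link 1: o_1 = (0.0000, 0.0000, 0.0000)
after link 2: o_2 = (0.0000, 0.0000, 3.0000)
after link 3: o_3 = (3.4641, -2.0000, 4.0000)

3.464 -2.000 4.000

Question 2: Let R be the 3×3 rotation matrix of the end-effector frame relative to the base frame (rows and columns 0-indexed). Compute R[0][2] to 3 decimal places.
End-effector z-axis (col 2 of R) = (-0.5000,-0.8660,0.0000)
R[0][2] = -0.5000

-0.500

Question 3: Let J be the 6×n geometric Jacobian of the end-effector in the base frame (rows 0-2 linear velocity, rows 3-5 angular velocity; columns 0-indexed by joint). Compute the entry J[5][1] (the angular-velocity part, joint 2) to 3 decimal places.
axis z_1 = (0.0000,0.0000,1.0000); lever o_n−o_1 = (3.4641,-2.0000,4.0000)
cross product → J_v[:, 1] = (2.0000,3.4641,-0.0000)
J_ω[:, 1] = z_1
entry J[5][1] = 1.0000

1.000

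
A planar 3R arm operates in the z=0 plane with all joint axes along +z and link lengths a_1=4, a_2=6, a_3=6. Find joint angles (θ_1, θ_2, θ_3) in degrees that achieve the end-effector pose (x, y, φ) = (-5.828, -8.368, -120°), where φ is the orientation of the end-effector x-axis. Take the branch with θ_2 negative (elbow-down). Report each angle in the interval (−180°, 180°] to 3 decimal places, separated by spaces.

wrist centre = target − a_3·(cos φ, sin φ) = (-2.8280, -3.1718)
cos θ_2 = (18.0582−4²−6²)/(2·4·6) = -0.7071; θ_2 = -135.0011° (elbow-down)
β = atan2(-3.1718,-2.8280) = -131.7200°; ψ = atan2(-4.2426,-0.2427) = -93.2744°
θ_1 = β − ψ = -38.4456°
θ_3 = φ − θ_1 − θ_2 = 53.4467° (wrapped to (-180°,180°])

-38.446 -135.001 53.447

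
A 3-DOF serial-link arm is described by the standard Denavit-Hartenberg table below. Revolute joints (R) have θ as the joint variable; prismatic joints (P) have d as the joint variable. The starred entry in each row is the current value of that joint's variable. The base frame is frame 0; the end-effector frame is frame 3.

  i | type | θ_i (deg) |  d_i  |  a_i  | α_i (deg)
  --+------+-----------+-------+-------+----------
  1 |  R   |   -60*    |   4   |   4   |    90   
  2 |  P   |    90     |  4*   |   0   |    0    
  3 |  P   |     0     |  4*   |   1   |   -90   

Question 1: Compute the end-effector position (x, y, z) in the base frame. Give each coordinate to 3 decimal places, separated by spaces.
after link 1: o_1 = (2.0000, -3.4641, 4.0000)
after link 2: o_2 = (-1.4641, -5.4641, 4.0000)
after link 3: o_3 = (-4.9282, -7.4641, 5.0000)

-4.928 -7.464 5.000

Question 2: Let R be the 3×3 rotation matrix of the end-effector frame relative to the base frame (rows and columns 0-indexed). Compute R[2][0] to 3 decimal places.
1.000

End-effector x-axis (col 0 of R) = (0.0000,-0.0000,1.0000)
R[2][0] = 1.0000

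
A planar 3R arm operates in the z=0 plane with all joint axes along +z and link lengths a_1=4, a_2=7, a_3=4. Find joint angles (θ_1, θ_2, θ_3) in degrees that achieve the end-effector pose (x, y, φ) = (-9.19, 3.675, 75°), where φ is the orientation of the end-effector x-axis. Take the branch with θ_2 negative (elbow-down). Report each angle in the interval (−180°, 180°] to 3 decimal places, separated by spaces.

-149.992 -45.009 -89.999

wrist centre = target − a_3·(cos φ, sin φ) = (-10.2253, -0.1887)
cos θ_2 = (104.5919−4²−7²)/(2·4·7) = 0.7070; θ_2 = -45.0088° (elbow-down)
β = atan2(-0.1887,-10.2253) = -178.9427°; ψ = atan2(-4.9505,8.9490) = -28.9510°
θ_1 = β − ψ = -149.9917°
θ_3 = φ − θ_1 − θ_2 = -89.9995° (wrapped to (-180°,180°])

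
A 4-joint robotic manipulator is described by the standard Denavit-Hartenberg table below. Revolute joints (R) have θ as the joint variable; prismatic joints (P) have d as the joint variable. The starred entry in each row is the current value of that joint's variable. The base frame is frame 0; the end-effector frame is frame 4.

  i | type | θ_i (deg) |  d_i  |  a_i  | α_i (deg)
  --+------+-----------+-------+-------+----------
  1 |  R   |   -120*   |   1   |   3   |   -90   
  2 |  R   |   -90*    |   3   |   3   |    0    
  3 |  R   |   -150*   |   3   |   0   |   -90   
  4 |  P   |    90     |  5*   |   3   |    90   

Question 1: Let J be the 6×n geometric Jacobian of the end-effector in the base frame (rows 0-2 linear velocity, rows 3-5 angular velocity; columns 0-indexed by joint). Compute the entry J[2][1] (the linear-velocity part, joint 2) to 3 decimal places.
axis z_1 = (0.8660,-0.5000,0.0000); lever o_n−o_1 = (4.7631,2.2500,5.5000)
cross product → J_v[:, 1] = (-2.7500,-4.7631,4.3301)
J_ω[:, 1] = z_1
entry J[2][1] = 4.3301

4.330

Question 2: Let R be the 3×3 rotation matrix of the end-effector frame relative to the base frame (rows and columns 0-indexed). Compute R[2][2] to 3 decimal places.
-0.866

End-effector z-axis (col 2 of R) = (0.2500,0.4330,-0.8660)
R[2][2] = -0.8660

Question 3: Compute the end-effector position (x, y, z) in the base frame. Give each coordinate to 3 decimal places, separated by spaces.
3.263 -0.348 6.500

after link 1: o_1 = (-1.5000, -2.5981, 1.0000)
after link 2: o_2 = (1.0981, -4.0981, 4.0000)
after link 3: o_3 = (3.6962, -5.5981, 4.0000)
after link 4: o_4 = (3.2631, -0.3481, 6.5000)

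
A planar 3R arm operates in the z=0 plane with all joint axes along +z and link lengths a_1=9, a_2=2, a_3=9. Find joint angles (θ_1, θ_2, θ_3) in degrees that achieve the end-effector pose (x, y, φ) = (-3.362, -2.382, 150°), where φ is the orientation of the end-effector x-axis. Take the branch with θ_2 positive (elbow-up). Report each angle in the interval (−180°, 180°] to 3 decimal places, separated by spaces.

wrist centre = target − a_3·(cos φ, sin φ) = (4.4322, -6.8820)
cos θ_2 = (67.0066−9²−2²)/(2·9·2) = -0.4998; θ_2 = 119.9879° (elbow-up)
β = atan2(-6.8820,4.4322) = -57.2172°; ψ = atan2(1.7323,8.0004) = 12.2173°
θ_1 = β − ψ = -69.4344°
θ_3 = φ − θ_1 − θ_2 = 99.4465° (wrapped to (-180°,180°])

-69.434 119.988 99.446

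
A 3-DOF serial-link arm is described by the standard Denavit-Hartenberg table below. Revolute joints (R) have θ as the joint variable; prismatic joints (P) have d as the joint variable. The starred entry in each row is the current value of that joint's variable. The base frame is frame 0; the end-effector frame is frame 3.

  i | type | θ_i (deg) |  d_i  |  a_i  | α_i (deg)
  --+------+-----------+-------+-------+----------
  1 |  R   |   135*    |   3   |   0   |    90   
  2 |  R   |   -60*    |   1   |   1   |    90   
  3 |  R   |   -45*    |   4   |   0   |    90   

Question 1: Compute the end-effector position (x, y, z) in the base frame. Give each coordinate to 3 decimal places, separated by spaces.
after link 1: o_1 = (0.0000, 0.0000, 3.0000)
after link 2: o_2 = (0.3536, 1.0607, 2.1340)
after link 3: o_3 = (2.8030, -1.3888, 0.1340)

2.803 -1.389 0.134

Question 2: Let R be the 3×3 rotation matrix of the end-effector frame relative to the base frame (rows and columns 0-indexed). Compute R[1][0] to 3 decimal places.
End-effector x-axis (col 0 of R) = (-0.7500,-0.2500,-0.6124)
R[1][0] = -0.2500

-0.250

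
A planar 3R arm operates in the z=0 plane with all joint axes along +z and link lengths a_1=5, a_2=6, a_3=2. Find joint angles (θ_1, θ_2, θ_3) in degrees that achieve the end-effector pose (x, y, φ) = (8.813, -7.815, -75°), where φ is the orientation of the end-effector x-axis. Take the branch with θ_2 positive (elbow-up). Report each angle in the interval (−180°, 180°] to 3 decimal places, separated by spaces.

-60.003 45.003 -60.000

wrist centre = target − a_3·(cos φ, sin φ) = (8.2954, -5.8831)
cos θ_2 = (103.4245−5²−6²)/(2·5·6) = 0.7071; θ_2 = 45.0026° (elbow-up)
β = atan2(-5.8831,8.2954) = -35.3446°; ψ = atan2(4.2428,9.2424) = 24.6579°
θ_1 = β − ψ = -60.0026°
θ_3 = φ − θ_1 − θ_2 = -60.0001° (wrapped to (-180°,180°])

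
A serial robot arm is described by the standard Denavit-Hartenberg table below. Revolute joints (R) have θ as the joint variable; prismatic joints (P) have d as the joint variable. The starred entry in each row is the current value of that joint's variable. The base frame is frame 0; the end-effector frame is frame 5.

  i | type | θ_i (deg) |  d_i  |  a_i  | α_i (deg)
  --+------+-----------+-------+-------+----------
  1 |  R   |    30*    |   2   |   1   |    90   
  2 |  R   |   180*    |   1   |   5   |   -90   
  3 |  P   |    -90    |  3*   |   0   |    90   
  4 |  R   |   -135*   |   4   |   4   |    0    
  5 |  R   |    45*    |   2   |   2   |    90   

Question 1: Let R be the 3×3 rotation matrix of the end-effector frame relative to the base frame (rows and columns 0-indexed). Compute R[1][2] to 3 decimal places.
End-effector z-axis (col 2 of R) = (-0.5000,0.8660,-0.0000)
R[1][2] = 0.8660

0.866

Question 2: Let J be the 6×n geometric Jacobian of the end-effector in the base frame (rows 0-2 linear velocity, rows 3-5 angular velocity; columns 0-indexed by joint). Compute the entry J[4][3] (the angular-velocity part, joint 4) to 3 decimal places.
axis z_3 = (0.8660,0.5000,-0.0000); lever o_n−o_3 = (3.7819,5.4495,4.8284)
cross product → J_v[:, 3] = (2.4142,-4.1815,2.8284)
J_ω[:, 3] = z_3
entry J[4][3] = 0.5000

0.500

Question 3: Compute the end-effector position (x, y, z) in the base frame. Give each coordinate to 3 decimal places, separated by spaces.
0.818 2.583 3.828

after link 1: o_1 = (0.8660, 0.5000, 2.0000)
after link 2: o_2 = (-2.9641, -2.8660, 2.0000)
after link 3: o_3 = (-2.9641, -2.8660, -1.0000)
after link 4: o_4 = (-0.9142, 1.5835, 1.8284)
after link 5: o_5 = (0.8178, 2.5835, 3.8284)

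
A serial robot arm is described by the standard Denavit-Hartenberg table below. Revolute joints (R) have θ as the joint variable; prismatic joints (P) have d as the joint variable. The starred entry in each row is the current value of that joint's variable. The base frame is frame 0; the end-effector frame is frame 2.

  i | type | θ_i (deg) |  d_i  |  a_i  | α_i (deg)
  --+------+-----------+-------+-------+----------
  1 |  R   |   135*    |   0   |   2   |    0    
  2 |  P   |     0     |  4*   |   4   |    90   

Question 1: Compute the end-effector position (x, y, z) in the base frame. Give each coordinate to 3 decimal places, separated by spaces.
-4.243 4.243 4.000

after link 1: o_1 = (-1.4142, 1.4142, 0.0000)
after link 2: o_2 = (-4.2426, 4.2426, 4.0000)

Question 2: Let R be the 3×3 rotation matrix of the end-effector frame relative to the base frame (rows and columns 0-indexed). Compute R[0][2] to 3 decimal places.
End-effector z-axis (col 2 of R) = (0.7071,0.7071,0.0000)
R[0][2] = 0.7071

0.707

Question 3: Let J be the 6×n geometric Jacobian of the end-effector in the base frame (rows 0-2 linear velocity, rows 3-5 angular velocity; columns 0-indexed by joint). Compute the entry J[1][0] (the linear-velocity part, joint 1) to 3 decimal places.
axis z_0 = ẑ; lever o_n−o_0 = (-4.2426,4.2426,4.0000)
cross product → J_v[:, 0] = (-4.2426,-4.2426,0.0000)
J_ω[:, 0] = z_0
entry J[1][0] = -4.2426

-4.243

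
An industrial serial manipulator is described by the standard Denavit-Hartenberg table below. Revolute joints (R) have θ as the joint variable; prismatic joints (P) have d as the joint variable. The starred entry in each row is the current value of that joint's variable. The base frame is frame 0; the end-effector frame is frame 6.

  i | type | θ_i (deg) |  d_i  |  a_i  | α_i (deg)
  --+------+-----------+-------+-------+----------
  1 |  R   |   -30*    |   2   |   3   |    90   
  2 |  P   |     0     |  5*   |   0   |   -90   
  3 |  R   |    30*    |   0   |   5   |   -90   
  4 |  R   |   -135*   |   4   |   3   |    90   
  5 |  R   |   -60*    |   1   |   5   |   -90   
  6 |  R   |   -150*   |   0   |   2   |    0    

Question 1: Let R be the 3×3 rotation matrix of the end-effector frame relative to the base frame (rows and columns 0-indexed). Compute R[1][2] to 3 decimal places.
End-effector z-axis (col 2 of R) = (-0.6124,0.5000,0.6124)
R[1][2] = 0.5000

0.500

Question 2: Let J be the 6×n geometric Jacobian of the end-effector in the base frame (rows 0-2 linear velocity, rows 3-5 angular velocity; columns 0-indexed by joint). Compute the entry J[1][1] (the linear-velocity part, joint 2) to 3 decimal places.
prismatic axis z_1 = (-0.5000,-0.8660,0.0000)
J_v[:, 1] = z_1; J_ω[:, 1] = (0,0,0)
entry J[1][1] = -0.8660

-0.866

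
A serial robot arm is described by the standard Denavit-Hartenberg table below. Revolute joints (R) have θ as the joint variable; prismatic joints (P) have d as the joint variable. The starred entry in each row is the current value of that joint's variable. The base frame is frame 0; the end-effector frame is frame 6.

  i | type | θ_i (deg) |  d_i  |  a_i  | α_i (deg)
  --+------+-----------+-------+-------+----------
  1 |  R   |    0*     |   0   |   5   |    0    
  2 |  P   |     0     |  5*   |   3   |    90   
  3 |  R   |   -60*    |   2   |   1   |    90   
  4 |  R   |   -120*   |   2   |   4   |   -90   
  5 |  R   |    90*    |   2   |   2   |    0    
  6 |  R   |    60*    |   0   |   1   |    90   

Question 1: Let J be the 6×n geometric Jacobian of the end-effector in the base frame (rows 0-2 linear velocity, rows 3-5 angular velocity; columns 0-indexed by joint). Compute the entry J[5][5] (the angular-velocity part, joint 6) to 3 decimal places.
-0.750

axis z_5 = (0.4330,0.5000,-0.7500); lever o_n−o_5 = (0.6495,-0.7500,-0.1250)
cross product → J_v[:, 5] = (-0.6250,-0.4330,-0.6495)
J_ω[:, 5] = z_5
entry J[5][5] = -0.7500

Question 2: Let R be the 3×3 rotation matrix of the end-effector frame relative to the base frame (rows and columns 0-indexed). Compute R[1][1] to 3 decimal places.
End-effector y-axis (col 1 of R) = (0.4330,0.5000,-0.7500)
R[1][1] = 0.5000

0.500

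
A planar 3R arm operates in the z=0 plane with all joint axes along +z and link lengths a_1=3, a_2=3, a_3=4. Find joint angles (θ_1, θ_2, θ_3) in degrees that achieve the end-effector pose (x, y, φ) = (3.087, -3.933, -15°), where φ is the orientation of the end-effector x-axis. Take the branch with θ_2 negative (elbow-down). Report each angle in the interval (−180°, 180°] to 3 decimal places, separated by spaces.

wrist centre = target − a_3·(cos φ, sin φ) = (-0.7767, -2.8977)
cos θ_2 = (9.0001−3²−3²)/(2·3·3) = -0.5000; θ_2 = -119.9997° (elbow-down)
β = atan2(-2.8977,-0.7767) = -105.0048°; ψ = atan2(-2.5981,1.5000) = -59.9999°
θ_1 = β − ψ = -45.0049°
θ_3 = φ − θ_1 − θ_2 = 150.0047° (wrapped to (-180°,180°])

-45.005 -120.000 150.005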